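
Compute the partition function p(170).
274768617130

p(n) counts ways to write n as a sum of positive integers (order ignored).
Euler's pentagonal recurrence: p(k) = p(k-1) + p(k-2) - p(k-5) - p(k-7) + p(k-12) + p(k-15) - ... (offsets j(3j∓1)/2, signs ++--, p(0)=1, p(<0)=0).
DP table for k = 0..169: p(0)=1, p(1)=1, p(2)=2, p(3)=3, p(4)=5, p(5)=7, p(6)=11, p(7)=15, p(8)=22, p(9)=30, p(10)=42, p(11)=56, p(12)=77, p(13)=101, p(14)=135, p(15)=176, p(16)=231, p(17)=297, p(18)=385, p(19)=490, p(20)=627, p(21)=792, p(22)=1002, p(23)=1255, p(24)=1575, p(25)=1958, p(26)=2436, p(27)=3010, p(28)=3718, p(29)=4565, p(30)=5604, p(31)=6842, p(32)=8349, p(33)=10143, p(34)=12310, p(35)=14883, p(36)=17977, p(37)=21637, p(38)=26015, p(39)=31185, p(40)=37338, p(41)=44583, p(42)=53174, p(43)=63261, p(44)=75175, p(45)=89134, p(46)=105558, p(47)=124754, p(48)=147273, p(49)=173525, p(50)=204226, p(51)=239943, p(52)=281589, p(53)=329931, p(54)=386155, p(55)=451276, p(56)=526823, p(57)=614154, p(58)=715220, p(59)=831820, p(60)=966467, p(61)=1121505, p(62)=1300156, p(63)=1505499, p(64)=1741630, p(65)=2012558, p(66)=2323520, p(67)=2679689, p(68)=3087735, p(69)=3554345, p(70)=4087968, p(71)=4697205, p(72)=5392783, p(73)=6185689, p(74)=7089500, p(75)=8118264, p(76)=9289091, p(77)=10619863, p(78)=12132164, p(79)=13848650, p(80)=15796476, p(81)=18004327, p(82)=20506255, p(83)=23338469, p(84)=26543660, p(85)=30167357, p(86)=34262962, p(87)=38887673, p(88)=44108109, p(89)=49995925, p(90)=56634173, p(91)=64112359, p(92)=72533807, p(93)=82010177, p(94)=92669720, p(95)=104651419, p(96)=118114304, p(97)=133230930, p(98)=150198136, p(99)=169229875, p(100)=190569292, p(101)=214481126, p(102)=241265379, p(103)=271248950, p(104)=304801365, p(105)=342325709, p(106)=384276336, p(107)=431149389, p(108)=483502844, p(109)=541946240, p(110)=607163746, p(111)=679903203, p(112)=761002156, p(113)=851376628, p(114)=952050665, p(115)=1064144451, p(116)=1188908248, p(117)=1327710076, p(118)=1482074143, p(119)=1653668665, p(120)=1844349560, p(121)=2056148051, p(122)=2291320912, p(123)=2552338241, p(124)=2841940500, p(125)=3163127352, p(126)=3519222692, p(127)=3913864295, p(128)=4351078600, p(129)=4835271870, p(130)=5371315400, p(131)=5964539504, p(132)=6620830889, p(133)=7346629512, p(134)=8149040695, p(135)=9035836076, p(136)=10015581680, p(137)=11097645016, p(138)=12292341831, p(139)=13610949895, p(140)=15065878135, p(141)=16670689208, p(142)=18440293320, p(143)=20390982757, p(144)=22540654445, p(145)=24908858009, p(146)=27517052599, p(147)=30388671978, p(148)=33549419497, p(149)=37027355200, p(150)=40853235313, p(151)=45060624582, p(152)=49686288421, p(153)=54770336324, p(154)=60356673280, p(155)=66493182097, p(156)=73232243759, p(157)=80630964769, p(158)=88751778802, p(159)=97662728555, p(160)=107438159466, p(161)=118159068427, p(162)=129913904637, p(163)=142798995930, p(164)=156919475295, p(165)=172389800255, p(166)=189334822579, p(167)=207890420102, p(168)=228204732751, p(169)=250438925115.
Final step: p(170) = p(169) + p(168) - p(165) - p(163) + p(158) + p(155) - p(148) - p(144) + p(135) + p(130) - p(119) - p(113) + p(100) + p(93) - p(78) - p(70) + p(53) + p(44) - p(25) - p(15)
= 250438925115 + 228204732751 - 172389800255 - 142798995930 + 88751778802 + 66493182097 - 33549419497 - 22540654445 + 9035836076 + 5371315400 - 1653668665 - 851376628 + 190569292 + 82010177 - 12132164 - 4087968 + 329931 + 75175 - 1958 - 176
= 274768617130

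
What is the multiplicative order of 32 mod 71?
7

71 is prime, so ord(32) divides φ(71) = 70.
Divisors of 70: 1, 2, 5, 7, 10, 14, 35, 70.
Repeated squaring: 32^1 ≡ 32, 32^2 ≡ 30, 32^4 ≡ 48, 32^8 ≡ 32, 32^16 ≡ 30, 32^32 ≡ 48, 32^64 ≡ 32 (mod 71).
Test 32^d mod 71 for each divisor d in increasing order:
32^1 ≡ 32
32^2 ≡ 30
32^5 = 32^4·32^1 ≡ 45
32^7 = 32^4·32^2·32^1 ≡ 1  ← first divisor giving 1
The order is 7.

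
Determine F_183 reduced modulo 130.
12

Matrix identity: Q^n = [[F_(n+1), F_n], [F_n, F_(n-1)]] with Q = [[1,1],[1,0]].
n = 183 = 10110111₂. Square-and-multiply, entries mod 130:
Q^1 = [[1,1],[1,0]]
Q^2 = (Q^1)² = [[2,1],[1,1]]
Q^5 = (Q^2)²·Q = [[8,5],[5,3]]
Q^11 = (Q^5)²·Q = [[14,89],[89,55]]
Q^22 = (Q^11)² = [[57,31],[31,26]]
Q^45 = (Q^22)²·Q = [[23,50],[50,103]]
Q^91 = (Q^45)²·Q = [[99,39],[39,60]]
Q^183 = (Q^91)²·Q = [[103,12],[12,91]]
F_183 mod 130 = Q^183[0][1] = 12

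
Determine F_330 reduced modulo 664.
656

Matrix identity: Q^n = [[F_(n+1), F_n], [F_n, F_(n-1)]] with Q = [[1,1],[1,0]].
n = 330 = 101001010₂. Square-and-multiply, entries mod 664:
Q^1 = [[1,1],[1,0]]
Q^2 = (Q^1)² = [[2,1],[1,1]]
Q^5 = (Q^2)²·Q = [[8,5],[5,3]]
Q^10 = (Q^5)² = [[89,55],[55,34]]
Q^20 = (Q^10)² = [[322,125],[125,197]]
Q^41 = (Q^20)²·Q = [[256,453],[453,467]]
Q^82 = (Q^41)² = [[497,167],[167,330]]
Q^165 = (Q^82)²·Q = [[663,2],[2,661]]
Q^330 = (Q^165)² = [[5,656],[656,13]]
F_330 mod 664 = Q^330[0][1] = 656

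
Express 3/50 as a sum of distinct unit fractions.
1/17 + 1/850

Greedy algorithm:
3/50: ceiling(50/3) = 17, use 1/17
1/850: ceiling(850/1) = 850, use 1/850
Result: 3/50 = 1/17 + 1/850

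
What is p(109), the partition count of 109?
541946240

p(n) counts ways to write n as a sum of positive integers (order ignored).
Euler's pentagonal recurrence: p(k) = p(k-1) + p(k-2) - p(k-5) - p(k-7) + p(k-12) + p(k-15) - ... (offsets j(3j∓1)/2, signs ++--, p(0)=1, p(<0)=0).
DP table for k = 0..108: p(0)=1, p(1)=1, p(2)=2, p(3)=3, p(4)=5, p(5)=7, p(6)=11, p(7)=15, p(8)=22, p(9)=30, p(10)=42, p(11)=56, p(12)=77, p(13)=101, p(14)=135, p(15)=176, p(16)=231, p(17)=297, p(18)=385, p(19)=490, p(20)=627, p(21)=792, p(22)=1002, p(23)=1255, p(24)=1575, p(25)=1958, p(26)=2436, p(27)=3010, p(28)=3718, p(29)=4565, p(30)=5604, p(31)=6842, p(32)=8349, p(33)=10143, p(34)=12310, p(35)=14883, p(36)=17977, p(37)=21637, p(38)=26015, p(39)=31185, p(40)=37338, p(41)=44583, p(42)=53174, p(43)=63261, p(44)=75175, p(45)=89134, p(46)=105558, p(47)=124754, p(48)=147273, p(49)=173525, p(50)=204226, p(51)=239943, p(52)=281589, p(53)=329931, p(54)=386155, p(55)=451276, p(56)=526823, p(57)=614154, p(58)=715220, p(59)=831820, p(60)=966467, p(61)=1121505, p(62)=1300156, p(63)=1505499, p(64)=1741630, p(65)=2012558, p(66)=2323520, p(67)=2679689, p(68)=3087735, p(69)=3554345, p(70)=4087968, p(71)=4697205, p(72)=5392783, p(73)=6185689, p(74)=7089500, p(75)=8118264, p(76)=9289091, p(77)=10619863, p(78)=12132164, p(79)=13848650, p(80)=15796476, p(81)=18004327, p(82)=20506255, p(83)=23338469, p(84)=26543660, p(85)=30167357, p(86)=34262962, p(87)=38887673, p(88)=44108109, p(89)=49995925, p(90)=56634173, p(91)=64112359, p(92)=72533807, p(93)=82010177, p(94)=92669720, p(95)=104651419, p(96)=118114304, p(97)=133230930, p(98)=150198136, p(99)=169229875, p(100)=190569292, p(101)=214481126, p(102)=241265379, p(103)=271248950, p(104)=304801365, p(105)=342325709, p(106)=384276336, p(107)=431149389, p(108)=483502844.
Final step: p(109) = p(108) + p(107) - p(104) - p(102) + p(97) + p(94) - p(87) - p(83) + p(74) + p(69) - p(58) - p(52) + p(39) + p(32) - p(17) - p(9)
= 483502844 + 431149389 - 304801365 - 241265379 + 133230930 + 92669720 - 38887673 - 23338469 + 7089500 + 3554345 - 715220 - 281589 + 31185 + 8349 - 297 - 30
= 541946240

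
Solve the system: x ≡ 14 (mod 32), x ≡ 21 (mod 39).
1230

Using Chinese Remainder Theorem:
M = 32 × 39 = 1248
M1 = 39, M2 = 32
y1 = 39^(-1) mod 32 = 23
y2 = 32^(-1) mod 39 = 11
x = (14×39×23 + 21×32×11) mod 1248 = 1230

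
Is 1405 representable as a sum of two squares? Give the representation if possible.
6² + 37² (a=6, b=37)

Factorization: 1405 = 5 × 281
By Fermat: n is sum of two squares iff every prime p ≡ 3 (mod 4) appears to even power.
All primes ≡ 3 (mod 4) appear to even power.
Search a = 0, 1, 2, … for 1405 - a² a perfect square: first hit at a = 6: 1405 - 36 = 1369 = 37².
1405 = 6² + 37² = 36 + 1369 ✓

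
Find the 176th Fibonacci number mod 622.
559

Matrix identity: Q^n = [[F_(n+1), F_n], [F_n, F_(n-1)]] with Q = [[1,1],[1,0]].
n = 176 = 10110000₂. Square-and-multiply, entries mod 622:
Q^1 = [[1,1],[1,0]]
Q^2 = (Q^1)² = [[2,1],[1,1]]
Q^5 = (Q^2)²·Q = [[8,5],[5,3]]
Q^11 = (Q^5)²·Q = [[144,89],[89,55]]
Q^22 = (Q^11)² = [[45,295],[295,372]]
Q^44 = (Q^22)² = [[104,481],[481,245]]
Q^88 = (Q^44)² = [[219,551],[551,290]]
Q^176 = (Q^88)² = [[132,559],[559,195]]
F_176 mod 622 = Q^176[0][1] = 559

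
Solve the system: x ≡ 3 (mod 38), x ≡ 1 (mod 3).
79

Using Chinese Remainder Theorem:
M = 38 × 3 = 114
M1 = 3, M2 = 38
y1 = 3^(-1) mod 38 = 13
y2 = 38^(-1) mod 3 = 2
x = (3×3×13 + 1×38×2) mod 114 = 79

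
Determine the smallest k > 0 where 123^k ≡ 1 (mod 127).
14

127 is prime, so ord(123) divides φ(127) = 126.
Divisors of 126: 1, 2, 3, 6, 7, 9, 14, 18, 21, 42, 63, 126.
Repeated squaring: 123^1 ≡ 123, 123^2 ≡ 16, 123^4 ≡ 2, 123^8 ≡ 4, 123^16 ≡ 16, 123^32 ≡ 2, 123^64 ≡ 4 (mod 127).
Test 123^d mod 127 for each divisor d in increasing order:
123^1 ≡ 123
123^2 ≡ 16
123^3 = 123^2·123^1 ≡ 63
123^6 = 123^4·123^2 ≡ 32
123^7 = 123^4·123^2·123^1 ≡ 126
123^9 = 123^8·123^1 ≡ 111
123^14 = 123^8·123^4·123^2 ≡ 1  ← first divisor giving 1
The order is 14.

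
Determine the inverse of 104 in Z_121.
64

gcd(104, 121) = 1, so the inverse exists.
Extended Euclidean algorithm on (121, 104):
121 = 1 × 104 + 17  ⟹  17 = (1)·121 + (-1)·104
104 = 6 × 17 + 2  ⟹  2 = (-6)·121 + (7)·104
17 = 8 × 2 + 1  ⟹  1 = (49)·121 + (-57)·104
So (-57)·104 ≡ 1 (mod 121), i.e. 104^(-1) ≡ -57 ≡ 64 (mod 121).
Check: 104 × 64 = 6656 ≡ 1 (mod 121)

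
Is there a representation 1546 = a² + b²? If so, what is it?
5² + 39² (a=5, b=39)

Factorization: 1546 = 2 × 773
By Fermat: n is sum of two squares iff every prime p ≡ 3 (mod 4) appears to even power.
All primes ≡ 3 (mod 4) appear to even power.
Search a = 0, 1, 2, … for 1546 - a² a perfect square: first hit at a = 5: 1546 - 25 = 1521 = 39².
1546 = 5² + 39² = 25 + 1521 ✓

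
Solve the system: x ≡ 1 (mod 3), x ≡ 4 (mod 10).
4

Using Chinese Remainder Theorem:
M = 3 × 10 = 30
M1 = 10, M2 = 3
y1 = 10^(-1) mod 3 = 1
y2 = 3^(-1) mod 10 = 7
x = (1×10×1 + 4×3×7) mod 30 = 4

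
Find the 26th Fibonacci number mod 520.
233

Matrix identity: Q^n = [[F_(n+1), F_n], [F_n, F_(n-1)]] with Q = [[1,1],[1,0]].
n = 26 = 11010₂. Square-and-multiply, entries mod 520:
Q^1 = [[1,1],[1,0]]
Q^3 = (Q^1)²·Q = [[3,2],[2,1]]
Q^6 = (Q^3)² = [[13,8],[8,5]]
Q^13 = (Q^6)²·Q = [[377,233],[233,144]]
Q^26 = (Q^13)² = [[378,233],[233,145]]
F_26 mod 520 = Q^26[0][1] = 233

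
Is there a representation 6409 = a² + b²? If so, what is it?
3² + 80² (a=3, b=80)

Factorization: 6409 = 13 × 17 × 29
By Fermat: n is sum of two squares iff every prime p ≡ 3 (mod 4) appears to even power.
All primes ≡ 3 (mod 4) appear to even power.
Search a = 0, 1, 2, … for 6409 - a² a perfect square: first hit at a = 3: 6409 - 9 = 6400 = 80².
6409 = 3² + 80² = 9 + 6400 ✓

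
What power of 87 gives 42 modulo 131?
13

Baby-step giant-step with step n = ⌈√131⌉ = 12.
Baby steps 87^j mod 131 (j:value) for j=0..11: 0:1, 1:87, 2:102, 3:97, 4:55, 5:69, 6:108, 7:95, 8:12, 9:127, 10:45, 11:116.
Giant-step multiplier: 87^(-12) ≡ 87^(130-12) = 87^118 ≡ 105 (mod 131).
Giant steps γ_i = 42·105^i mod 131: γ_0=42, γ_1=87 (in table at j=1).
x = i·n + j = 1·12 + 1 = 13.
Check: 87^13 ≡ 42 (mod 131).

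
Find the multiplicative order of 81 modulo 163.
81

163 is prime, so ord(81) divides φ(163) = 162.
Divisors of 162: 1, 2, 3, 6, 9, 18, 27, 54, 81, 162.
Repeated squaring: 81^1 ≡ 81, 81^2 ≡ 41, 81^4 ≡ 51, 81^8 ≡ 156, 81^16 ≡ 49, 81^32 ≡ 119, 81^64 ≡ 143, 81^128 ≡ 74 (mod 163).
Test 81^d mod 163 for each divisor d in increasing order:
81^1 ≡ 81
81^2 ≡ 41
81^3 = 81^2·81^1 ≡ 61
81^6 = 81^4·81^2 ≡ 135
81^9 = 81^8·81^1 ≡ 85
81^18 = 81^16·81^2 ≡ 53
81^27 = 81^16·81^8·81^2·81^1 ≡ 104
81^54 = 81^32·81^16·81^4·81^2 ≡ 58
81^81 = 81^64·81^16·81^1 ≡ 1  ← first divisor giving 1
The order is 81.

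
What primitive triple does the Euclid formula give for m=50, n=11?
(2379, 1100, 2621)

Euclid's formula: a = m² - n², b = 2mn, c = m² + n²
m = 50, n = 11
a = 50² - 11² = 2500 - 121 = 2379
b = 2 × 50 × 11 = 1100
c = 50² + 11² = 2500 + 121 = 2621
Verification: 2379² + 1100² = 5659641 + 1210000 = 6869641 = 2621² ✓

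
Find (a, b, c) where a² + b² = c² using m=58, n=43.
(1515, 4988, 5213)

Euclid's formula: a = m² - n², b = 2mn, c = m² + n²
m = 58, n = 43
a = 58² - 43² = 3364 - 1849 = 1515
b = 2 × 58 × 43 = 4988
c = 58² + 43² = 3364 + 1849 = 5213
Verification: 1515² + 4988² = 2295225 + 24880144 = 27175369 = 5213² ✓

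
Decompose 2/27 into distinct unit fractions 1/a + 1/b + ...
1/14 + 1/378

Greedy algorithm:
2/27: ceiling(27/2) = 14, use 1/14
1/378: ceiling(378/1) = 378, use 1/378
Result: 2/27 = 1/14 + 1/378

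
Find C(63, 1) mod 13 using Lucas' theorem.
11

Using Lucas' theorem:
Write n=63 and k=1 in base 13:
n in base 13: [4, 11]
k in base 13: [0, 1]
C(63,1) mod 13 = ∏ C(n_i, k_i) mod 13
Digit binomials (mod 13): C(4,0) = 1; C(11,1) = 11
Product: 1 × 11 = 11 ≡ 11 (mod 13)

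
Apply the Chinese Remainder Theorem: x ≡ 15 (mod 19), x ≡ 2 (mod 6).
110

Using Chinese Remainder Theorem:
M = 19 × 6 = 114
M1 = 6, M2 = 19
y1 = 6^(-1) mod 19 = 16
y2 = 19^(-1) mod 6 = 1
x = (15×6×16 + 2×19×1) mod 114 = 110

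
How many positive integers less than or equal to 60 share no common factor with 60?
16

60 = 2^2 × 3 × 5
φ(n) = n × ∏(1 - 1/p) for each prime p dividing n
φ(60) = 60 × (1 - 1/2) × (1 - 1/3) × (1 - 1/5) = 16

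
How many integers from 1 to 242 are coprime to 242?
110

242 = 2 × 11^2
φ(n) = n × ∏(1 - 1/p) for each prime p dividing n
φ(242) = 242 × (1 - 1/2) × (1 - 1/11) = 110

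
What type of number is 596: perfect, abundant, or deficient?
deficient

Proper divisors of 596: sum = 1 + 2 + 4 + 149 + 298 = 454
Since 454 < 596, 596 is deficient.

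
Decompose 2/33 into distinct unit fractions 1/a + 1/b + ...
1/17 + 1/561

Greedy algorithm:
2/33: ceiling(33/2) = 17, use 1/17
1/561: ceiling(561/1) = 561, use 1/561
Result: 2/33 = 1/17 + 1/561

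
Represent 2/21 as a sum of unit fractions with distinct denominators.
1/11 + 1/231

Greedy algorithm:
2/21: ceiling(21/2) = 11, use 1/11
1/231: ceiling(231/1) = 231, use 1/231
Result: 2/21 = 1/11 + 1/231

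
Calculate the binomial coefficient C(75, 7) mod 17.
1

Using Lucas' theorem:
Write n=75 and k=7 in base 17:
n in base 17: [4, 7]
k in base 17: [0, 7]
C(75,7) mod 17 = ∏ C(n_i, k_i) mod 17
Digit binomials (mod 17): C(4,0) = 1; C(7,7) = 1
Product: 1 × 1 = 1 ≡ 1 (mod 17)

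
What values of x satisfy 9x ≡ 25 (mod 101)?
x ≡ 14 (mod 101)

gcd(9, 101) = 1, which divides 25, so solutions exist.
Find 9^(-1) mod 101 by the extended Euclidean algorithm:
101 = 11 × 9 + 2  ⟹  2 = (1)·101 + (-11)·9
9 = 4 × 2 + 1  ⟹  1 = (-4)·101 + (45)·9
So (45)·9 ≡ 1 (mod 101), i.e. 9^(-1) ≡ 45 (mod 101).
x ≡ 45 × 25 = 1125 ≡ 14 (mod 101).
Check: 9 × 14 = 126 ≡ 25 (mod 101).
Unique solution: x ≡ 14 (mod 101)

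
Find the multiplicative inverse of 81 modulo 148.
53

gcd(81, 148) = 1, so the inverse exists.
Extended Euclidean algorithm on (148, 81):
148 = 1 × 81 + 67  ⟹  67 = (1)·148 + (-1)·81
81 = 1 × 67 + 14  ⟹  14 = (-1)·148 + (2)·81
67 = 4 × 14 + 11  ⟹  11 = (5)·148 + (-9)·81
14 = 1 × 11 + 3  ⟹  3 = (-6)·148 + (11)·81
11 = 3 × 3 + 2  ⟹  2 = (23)·148 + (-42)·81
3 = 1 × 2 + 1  ⟹  1 = (-29)·148 + (53)·81
So (53)·81 ≡ 1 (mod 148), i.e. 81^(-1) ≡ 53 (mod 148).
Check: 81 × 53 = 4293 ≡ 1 (mod 148)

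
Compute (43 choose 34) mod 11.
10

Using Lucas' theorem:
Write n=43 and k=34 in base 11:
n in base 11: [3, 10]
k in base 11: [3, 1]
C(43,34) mod 11 = ∏ C(n_i, k_i) mod 11
Digit binomials (mod 11): C(3,3) = 1; C(10,1) = 10
Product: 1 × 10 = 10 ≡ 10 (mod 11)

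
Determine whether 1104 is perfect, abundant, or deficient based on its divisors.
abundant

Proper divisors of 1104: sum = 1 + 2 + 3 + 4 + 6 + 8 + 12 + 16 + ... + 184 + 276 + 368 + 552 (19 divisors) = 1872
Since 1872 > 1104, 1104 is abundant.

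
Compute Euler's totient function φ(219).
144

219 = 3 × 73
φ(n) = n × ∏(1 - 1/p) for each prime p dividing n
φ(219) = 219 × (1 - 1/3) × (1 - 1/73) = 144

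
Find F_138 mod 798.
790

Matrix identity: Q^n = [[F_(n+1), F_n], [F_n, F_(n-1)]] with Q = [[1,1],[1,0]].
n = 138 = 10001010₂. Square-and-multiply, entries mod 798:
Q^1 = [[1,1],[1,0]]
Q^2 = (Q^1)² = [[2,1],[1,1]]
Q^4 = (Q^2)² = [[5,3],[3,2]]
Q^8 = (Q^4)² = [[34,21],[21,13]]
Q^17 = (Q^8)²·Q = [[190,1],[1,189]]
Q^34 = (Q^17)² = [[191,379],[379,610]]
Q^69 = (Q^34)²·Q = [[113,572],[572,339]]
Q^138 = (Q^69)² = [[5,790],[790,13]]
F_138 mod 798 = Q^138[0][1] = 790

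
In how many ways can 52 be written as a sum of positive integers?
281589

p(n) counts ways to write n as a sum of positive integers (order ignored).
Euler's pentagonal recurrence: p(k) = p(k-1) + p(k-2) - p(k-5) - p(k-7) + p(k-12) + p(k-15) - ... (offsets j(3j∓1)/2, signs ++--, p(0)=1, p(<0)=0).
DP table for k = 0..51: p(0)=1, p(1)=1, p(2)=2, p(3)=3, p(4)=5, p(5)=7, p(6)=11, p(7)=15, p(8)=22, p(9)=30, p(10)=42, p(11)=56, p(12)=77, p(13)=101, p(14)=135, p(15)=176, p(16)=231, p(17)=297, p(18)=385, p(19)=490, p(20)=627, p(21)=792, p(22)=1002, p(23)=1255, p(24)=1575, p(25)=1958, p(26)=2436, p(27)=3010, p(28)=3718, p(29)=4565, p(30)=5604, p(31)=6842, p(32)=8349, p(33)=10143, p(34)=12310, p(35)=14883, p(36)=17977, p(37)=21637, p(38)=26015, p(39)=31185, p(40)=37338, p(41)=44583, p(42)=53174, p(43)=63261, p(44)=75175, p(45)=89134, p(46)=105558, p(47)=124754, p(48)=147273, p(49)=173525, p(50)=204226, p(51)=239943.
Final step: p(52) = p(51) + p(50) - p(47) - p(45) + p(40) + p(37) - p(30) - p(26) + p(17) + p(12) - p(1)
= 239943 + 204226 - 124754 - 89134 + 37338 + 21637 - 5604 - 2436 + 297 + 77 - 1
= 281589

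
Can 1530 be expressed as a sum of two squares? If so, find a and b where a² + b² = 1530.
3² + 39² (a=3, b=39)

Factorization: 1530 = 2 × 3^2 × 5 × 17
By Fermat: n is sum of two squares iff every prime p ≡ 3 (mod 4) appears to even power.
All primes ≡ 3 (mod 4) appear to even power.
Search a = 0, 1, 2, … for 1530 - a² a perfect square: first hit at a = 3: 1530 - 9 = 1521 = 39².
1530 = 3² + 39² = 9 + 1521 ✓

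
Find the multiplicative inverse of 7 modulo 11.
8

gcd(7, 11) = 1, so the inverse exists.
Extended Euclidean algorithm on (11, 7):
11 = 1 × 7 + 4  ⟹  4 = (1)·11 + (-1)·7
7 = 1 × 4 + 3  ⟹  3 = (-1)·11 + (2)·7
4 = 1 × 3 + 1  ⟹  1 = (2)·11 + (-3)·7
So (-3)·7 ≡ 1 (mod 11), i.e. 7^(-1) ≡ -3 ≡ 8 (mod 11).
Check: 7 × 8 = 56 ≡ 1 (mod 11)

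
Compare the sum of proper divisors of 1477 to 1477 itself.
deficient

Proper divisors of 1477: sum = 1 + 7 + 211 = 219
Since 219 < 1477, 1477 is deficient.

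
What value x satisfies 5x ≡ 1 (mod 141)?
113

gcd(5, 141) = 1, so the inverse exists.
Extended Euclidean algorithm on (141, 5):
141 = 28 × 5 + 1  ⟹  1 = (1)·141 + (-28)·5
So (-28)·5 ≡ 1 (mod 141), i.e. 5^(-1) ≡ -28 ≡ 113 (mod 141).
Check: 5 × 113 = 565 ≡ 1 (mod 141)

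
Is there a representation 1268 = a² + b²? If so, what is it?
22² + 28² (a=22, b=28)

Factorization: 1268 = 2^2 × 317
By Fermat: n is sum of two squares iff every prime p ≡ 3 (mod 4) appears to even power.
All primes ≡ 3 (mod 4) appear to even power.
Search a = 0, 1, 2, … for 1268 - a² a perfect square: first hit at a = 22: 1268 - 484 = 784 = 28².
1268 = 22² + 28² = 484 + 784 ✓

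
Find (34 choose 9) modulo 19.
8

Using Lucas' theorem:
Write n=34 and k=9 in base 19:
n in base 19: [1, 15]
k in base 19: [0, 9]
C(34,9) mod 19 = ∏ C(n_i, k_i) mod 19
Digit binomials (mod 19): C(1,0) = 1; C(15,9) = 5005 ≡ 8
Product: 1 × 8 = 8 ≡ 8 (mod 19)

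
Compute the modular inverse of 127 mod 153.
100

gcd(127, 153) = 1, so the inverse exists.
Extended Euclidean algorithm on (153, 127):
153 = 1 × 127 + 26  ⟹  26 = (1)·153 + (-1)·127
127 = 4 × 26 + 23  ⟹  23 = (-4)·153 + (5)·127
26 = 1 × 23 + 3  ⟹  3 = (5)·153 + (-6)·127
23 = 7 × 3 + 2  ⟹  2 = (-39)·153 + (47)·127
3 = 1 × 2 + 1  ⟹  1 = (44)·153 + (-53)·127
So (-53)·127 ≡ 1 (mod 153), i.e. 127^(-1) ≡ -53 ≡ 100 (mod 153).
Check: 127 × 100 = 12700 ≡ 1 (mod 153)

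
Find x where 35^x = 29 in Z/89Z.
61

Baby-step giant-step with step n = ⌈√89⌉ = 10.
Baby steps 35^j mod 89 (j:value) for j=0..9: 0:1, 1:35, 2:68, 3:66, 4:85, 5:38, 6:84, 7:3, 8:16, 9:26.
Giant-step multiplier: 35^(-10) ≡ 35^(88-10) = 35^78 ≡ 49 (mod 89).
Giant steps γ_i = 29·49^i mod 89: γ_0=29, γ_1=86, γ_2=31, γ_3=6, γ_4=27, γ_5=77, γ_6=35 (in table at j=1).
x = i·n + j = 6·10 + 1 = 61.
Check: 35^61 ≡ 29 (mod 89).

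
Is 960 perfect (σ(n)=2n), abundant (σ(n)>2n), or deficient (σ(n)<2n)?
abundant

Proper divisors of 960: sum = 1 + 2 + 3 + 4 + 5 + 6 + 8 + 10 + ... + 192 + 240 + 320 + 480 (27 divisors) = 2088
Since 2088 > 960, 960 is abundant.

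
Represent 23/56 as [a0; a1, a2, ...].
[0; 2, 2, 3, 3]

Euclidean algorithm steps:
23 = 0 × 56 + 23
56 = 2 × 23 + 10
23 = 2 × 10 + 3
10 = 3 × 3 + 1
3 = 3 × 1 + 0
Continued fraction: [0; 2, 2, 3, 3]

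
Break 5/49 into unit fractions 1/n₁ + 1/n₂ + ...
1/10 + 1/490

Greedy algorithm:
5/49: ceiling(49/5) = 10, use 1/10
1/490: ceiling(490/1) = 490, use 1/490
Result: 5/49 = 1/10 + 1/490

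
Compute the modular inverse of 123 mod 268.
207

gcd(123, 268) = 1, so the inverse exists.
Extended Euclidean algorithm on (268, 123):
268 = 2 × 123 + 22  ⟹  22 = (1)·268 + (-2)·123
123 = 5 × 22 + 13  ⟹  13 = (-5)·268 + (11)·123
22 = 1 × 13 + 9  ⟹  9 = (6)·268 + (-13)·123
13 = 1 × 9 + 4  ⟹  4 = (-11)·268 + (24)·123
9 = 2 × 4 + 1  ⟹  1 = (28)·268 + (-61)·123
So (-61)·123 ≡ 1 (mod 268), i.e. 123^(-1) ≡ -61 ≡ 207 (mod 268).
Check: 123 × 207 = 25461 ≡ 1 (mod 268)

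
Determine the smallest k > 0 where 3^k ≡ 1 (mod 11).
5

11 is prime, so ord(3) divides φ(11) = 10.
Divisors of 10: 1, 2, 5, 10.
Repeated squaring: 3^1 ≡ 3, 3^2 ≡ 9, 3^4 ≡ 4, 3^8 ≡ 5 (mod 11).
Test 3^d mod 11 for each divisor d in increasing order:
3^1 ≡ 3
3^2 ≡ 9
3^5 = 3^4·3^1 ≡ 1  ← first divisor giving 1
The order is 5.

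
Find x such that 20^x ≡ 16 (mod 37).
16

Baby-step giant-step with step n = ⌈√37⌉ = 7.
Baby steps 20^j mod 37 (j:value) for j=0..6: 0:1, 1:20, 2:30, 3:8, 4:12, 5:18, 6:27.
Giant-step multiplier: 20^(-7) ≡ 20^(36-7) = 20^29 ≡ 32 (mod 37).
Giant steps γ_i = 16·32^i mod 37: γ_0=16, γ_1=31, γ_2=30 (in table at j=2).
x = i·n + j = 2·7 + 2 = 16.
Check: 20^16 ≡ 16 (mod 37).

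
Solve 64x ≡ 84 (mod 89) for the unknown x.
x ≡ 18 (mod 89)

gcd(64, 89) = 1, which divides 84, so solutions exist.
Find 64^(-1) mod 89 by the extended Euclidean algorithm:
89 = 1 × 64 + 25  ⟹  25 = (1)·89 + (-1)·64
64 = 2 × 25 + 14  ⟹  14 = (-2)·89 + (3)·64
25 = 1 × 14 + 11  ⟹  11 = (3)·89 + (-4)·64
14 = 1 × 11 + 3  ⟹  3 = (-5)·89 + (7)·64
11 = 3 × 3 + 2  ⟹  2 = (18)·89 + (-25)·64
3 = 1 × 2 + 1  ⟹  1 = (-23)·89 + (32)·64
So (32)·64 ≡ 1 (mod 89), i.e. 64^(-1) ≡ 32 (mod 89).
x ≡ 32 × 84 = 2688 ≡ 18 (mod 89).
Check: 64 × 18 = 1152 ≡ 84 (mod 89).
Unique solution: x ≡ 18 (mod 89)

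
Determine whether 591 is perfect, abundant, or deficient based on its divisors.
deficient

Proper divisors of 591: sum = 1 + 3 + 197 = 201
Since 201 < 591, 591 is deficient.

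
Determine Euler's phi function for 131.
130

131 = 131
φ(n) = n × ∏(1 - 1/p) for each prime p dividing n
φ(131) = 131 × (1 - 1/131) = 130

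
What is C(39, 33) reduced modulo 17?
0

Using Lucas' theorem:
Write n=39 and k=33 in base 17:
n in base 17: [2, 5]
k in base 17: [1, 16]
C(39,33) mod 17 = ∏ C(n_i, k_i) mod 17
Digit binomials (mod 17): C(2,1) = 2; C(5,16) = 0 (k_i > n_i)
Product: 2 × 0 = 0 ≡ 0 (mod 17)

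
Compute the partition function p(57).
614154

p(n) counts ways to write n as a sum of positive integers (order ignored).
Euler's pentagonal recurrence: p(k) = p(k-1) + p(k-2) - p(k-5) - p(k-7) + p(k-12) + p(k-15) - ... (offsets j(3j∓1)/2, signs ++--, p(0)=1, p(<0)=0).
DP table for k = 0..56: p(0)=1, p(1)=1, p(2)=2, p(3)=3, p(4)=5, p(5)=7, p(6)=11, p(7)=15, p(8)=22, p(9)=30, p(10)=42, p(11)=56, p(12)=77, p(13)=101, p(14)=135, p(15)=176, p(16)=231, p(17)=297, p(18)=385, p(19)=490, p(20)=627, p(21)=792, p(22)=1002, p(23)=1255, p(24)=1575, p(25)=1958, p(26)=2436, p(27)=3010, p(28)=3718, p(29)=4565, p(30)=5604, p(31)=6842, p(32)=8349, p(33)=10143, p(34)=12310, p(35)=14883, p(36)=17977, p(37)=21637, p(38)=26015, p(39)=31185, p(40)=37338, p(41)=44583, p(42)=53174, p(43)=63261, p(44)=75175, p(45)=89134, p(46)=105558, p(47)=124754, p(48)=147273, p(49)=173525, p(50)=204226, p(51)=239943, p(52)=281589, p(53)=329931, p(54)=386155, p(55)=451276, p(56)=526823.
Final step: p(57) = p(56) + p(55) - p(52) - p(50) + p(45) + p(42) - p(35) - p(31) + p(22) + p(17) - p(6) - p(0)
= 526823 + 451276 - 281589 - 204226 + 89134 + 53174 - 14883 - 6842 + 1002 + 297 - 11 - 1
= 614154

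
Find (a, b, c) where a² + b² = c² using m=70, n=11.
(4779, 1540, 5021)

Euclid's formula: a = m² - n², b = 2mn, c = m² + n²
m = 70, n = 11
a = 70² - 11² = 4900 - 121 = 4779
b = 2 × 70 × 11 = 1540
c = 70² + 11² = 4900 + 121 = 5021
Verification: 4779² + 1540² = 22838841 + 2371600 = 25210441 = 5021² ✓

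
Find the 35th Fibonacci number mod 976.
361

Matrix identity: Q^n = [[F_(n+1), F_n], [F_n, F_(n-1)]] with Q = [[1,1],[1,0]].
n = 35 = 100011₂. Square-and-multiply, entries mod 976:
Q^1 = [[1,1],[1,0]]
Q^2 = (Q^1)² = [[2,1],[1,1]]
Q^4 = (Q^2)² = [[5,3],[3,2]]
Q^8 = (Q^4)² = [[34,21],[21,13]]
Q^17 = (Q^8)²·Q = [[632,621],[621,11]]
Q^35 = (Q^17)²·Q = [[480,361],[361,119]]
F_35 mod 976 = Q^35[0][1] = 361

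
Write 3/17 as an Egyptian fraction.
1/6 + 1/102

Greedy algorithm:
3/17: ceiling(17/3) = 6, use 1/6
1/102: ceiling(102/1) = 102, use 1/102
Result: 3/17 = 1/6 + 1/102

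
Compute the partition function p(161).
118159068427

p(n) counts ways to write n as a sum of positive integers (order ignored).
Euler's pentagonal recurrence: p(k) = p(k-1) + p(k-2) - p(k-5) - p(k-7) + p(k-12) + p(k-15) - ... (offsets j(3j∓1)/2, signs ++--, p(0)=1, p(<0)=0).
DP table for k = 0..160: p(0)=1, p(1)=1, p(2)=2, p(3)=3, p(4)=5, p(5)=7, p(6)=11, p(7)=15, p(8)=22, p(9)=30, p(10)=42, p(11)=56, p(12)=77, p(13)=101, p(14)=135, p(15)=176, p(16)=231, p(17)=297, p(18)=385, p(19)=490, p(20)=627, p(21)=792, p(22)=1002, p(23)=1255, p(24)=1575, p(25)=1958, p(26)=2436, p(27)=3010, p(28)=3718, p(29)=4565, p(30)=5604, p(31)=6842, p(32)=8349, p(33)=10143, p(34)=12310, p(35)=14883, p(36)=17977, p(37)=21637, p(38)=26015, p(39)=31185, p(40)=37338, p(41)=44583, p(42)=53174, p(43)=63261, p(44)=75175, p(45)=89134, p(46)=105558, p(47)=124754, p(48)=147273, p(49)=173525, p(50)=204226, p(51)=239943, p(52)=281589, p(53)=329931, p(54)=386155, p(55)=451276, p(56)=526823, p(57)=614154, p(58)=715220, p(59)=831820, p(60)=966467, p(61)=1121505, p(62)=1300156, p(63)=1505499, p(64)=1741630, p(65)=2012558, p(66)=2323520, p(67)=2679689, p(68)=3087735, p(69)=3554345, p(70)=4087968, p(71)=4697205, p(72)=5392783, p(73)=6185689, p(74)=7089500, p(75)=8118264, p(76)=9289091, p(77)=10619863, p(78)=12132164, p(79)=13848650, p(80)=15796476, p(81)=18004327, p(82)=20506255, p(83)=23338469, p(84)=26543660, p(85)=30167357, p(86)=34262962, p(87)=38887673, p(88)=44108109, p(89)=49995925, p(90)=56634173, p(91)=64112359, p(92)=72533807, p(93)=82010177, p(94)=92669720, p(95)=104651419, p(96)=118114304, p(97)=133230930, p(98)=150198136, p(99)=169229875, p(100)=190569292, p(101)=214481126, p(102)=241265379, p(103)=271248950, p(104)=304801365, p(105)=342325709, p(106)=384276336, p(107)=431149389, p(108)=483502844, p(109)=541946240, p(110)=607163746, p(111)=679903203, p(112)=761002156, p(113)=851376628, p(114)=952050665, p(115)=1064144451, p(116)=1188908248, p(117)=1327710076, p(118)=1482074143, p(119)=1653668665, p(120)=1844349560, p(121)=2056148051, p(122)=2291320912, p(123)=2552338241, p(124)=2841940500, p(125)=3163127352, p(126)=3519222692, p(127)=3913864295, p(128)=4351078600, p(129)=4835271870, p(130)=5371315400, p(131)=5964539504, p(132)=6620830889, p(133)=7346629512, p(134)=8149040695, p(135)=9035836076, p(136)=10015581680, p(137)=11097645016, p(138)=12292341831, p(139)=13610949895, p(140)=15065878135, p(141)=16670689208, p(142)=18440293320, p(143)=20390982757, p(144)=22540654445, p(145)=24908858009, p(146)=27517052599, p(147)=30388671978, p(148)=33549419497, p(149)=37027355200, p(150)=40853235313, p(151)=45060624582, p(152)=49686288421, p(153)=54770336324, p(154)=60356673280, p(155)=66493182097, p(156)=73232243759, p(157)=80630964769, p(158)=88751778802, p(159)=97662728555, p(160)=107438159466.
Final step: p(161) = p(160) + p(159) - p(156) - p(154) + p(149) + p(146) - p(139) - p(135) + p(126) + p(121) - p(110) - p(104) + p(91) + p(84) - p(69) - p(61) + p(44) + p(35) - p(16) - p(6)
= 107438159466 + 97662728555 - 73232243759 - 60356673280 + 37027355200 + 27517052599 - 13610949895 - 9035836076 + 3519222692 + 2056148051 - 607163746 - 304801365 + 64112359 + 26543660 - 3554345 - 1121505 + 75175 + 14883 - 231 - 11
= 118159068427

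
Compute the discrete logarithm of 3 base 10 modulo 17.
11

Baby-step giant-step with step n = ⌈√17⌉ = 5.
Baby steps 10^j mod 17 (j:value) for j=0..4: 0:1, 1:10, 2:15, 3:14, 4:4.
Giant-step multiplier: 10^(-5) ≡ 10^(16-5) = 10^11 ≡ 3 (mod 17).
Giant steps γ_i = 3·3^i mod 17: γ_0=3, γ_1=9, γ_2=10 (in table at j=1).
x = i·n + j = 2·5 + 1 = 11.
Check: 10^11 ≡ 3 (mod 17).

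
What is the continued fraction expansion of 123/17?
[7; 4, 4]

Euclidean algorithm steps:
123 = 7 × 17 + 4
17 = 4 × 4 + 1
4 = 4 × 1 + 0
Continued fraction: [7; 4, 4]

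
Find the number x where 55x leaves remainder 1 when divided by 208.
87

gcd(55, 208) = 1, so the inverse exists.
Extended Euclidean algorithm on (208, 55):
208 = 3 × 55 + 43  ⟹  43 = (1)·208 + (-3)·55
55 = 1 × 43 + 12  ⟹  12 = (-1)·208 + (4)·55
43 = 3 × 12 + 7  ⟹  7 = (4)·208 + (-15)·55
12 = 1 × 7 + 5  ⟹  5 = (-5)·208 + (19)·55
7 = 1 × 5 + 2  ⟹  2 = (9)·208 + (-34)·55
5 = 2 × 2 + 1  ⟹  1 = (-23)·208 + (87)·55
So (87)·55 ≡ 1 (mod 208), i.e. 55^(-1) ≡ 87 (mod 208).
Check: 55 × 87 = 4785 ≡ 1 (mod 208)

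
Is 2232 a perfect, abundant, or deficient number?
abundant

Proper divisors of 2232: sum = 1 + 2 + 3 + 4 + 6 + 8 + 9 + 12 + ... + 372 + 558 + 744 + 1116 (23 divisors) = 4008
Since 4008 > 2232, 2232 is abundant.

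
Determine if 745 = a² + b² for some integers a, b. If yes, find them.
4² + 27² (a=4, b=27)

Factorization: 745 = 5 × 149
By Fermat: n is sum of two squares iff every prime p ≡ 3 (mod 4) appears to even power.
All primes ≡ 3 (mod 4) appear to even power.
Search a = 0, 1, 2, … for 745 - a² a perfect square: first hit at a = 4: 745 - 16 = 729 = 27².
745 = 4² + 27² = 16 + 729 ✓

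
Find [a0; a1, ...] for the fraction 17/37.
[0; 2, 5, 1, 2]

Euclidean algorithm steps:
17 = 0 × 37 + 17
37 = 2 × 17 + 3
17 = 5 × 3 + 2
3 = 1 × 2 + 1
2 = 2 × 1 + 0
Continued fraction: [0; 2, 5, 1, 2]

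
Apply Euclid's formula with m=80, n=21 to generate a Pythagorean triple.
(5959, 3360, 6841)

Euclid's formula: a = m² - n², b = 2mn, c = m² + n²
m = 80, n = 21
a = 80² - 21² = 6400 - 441 = 5959
b = 2 × 80 × 21 = 3360
c = 80² + 21² = 6400 + 441 = 6841
Verification: 5959² + 3360² = 35509681 + 11289600 = 46799281 = 6841² ✓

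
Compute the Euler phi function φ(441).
252

441 = 3^2 × 7^2
φ(n) = n × ∏(1 - 1/p) for each prime p dividing n
φ(441) = 441 × (1 - 1/3) × (1 - 1/7) = 252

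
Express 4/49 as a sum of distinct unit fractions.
1/13 + 1/213 + 1/67841 + 1/9204734721

Greedy algorithm:
4/49: ceiling(49/4) = 13, use 1/13
3/637: ceiling(637/3) = 213, use 1/213
2/135681: ceiling(135681/2) = 67841, use 1/67841
1/9204734721: ceiling(9204734721/1) = 9204734721, use 1/9204734721
Result: 4/49 = 1/13 + 1/213 + 1/67841 + 1/9204734721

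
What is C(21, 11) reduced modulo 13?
0

Using Lucas' theorem:
Write n=21 and k=11 in base 13:
n in base 13: [1, 8]
k in base 13: [0, 11]
C(21,11) mod 13 = ∏ C(n_i, k_i) mod 13
Digit binomials (mod 13): C(1,0) = 1; C(8,11) = 0 (k_i > n_i)
Product: 1 × 0 = 0 ≡ 0 (mod 13)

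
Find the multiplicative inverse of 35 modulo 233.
20

gcd(35, 233) = 1, so the inverse exists.
Extended Euclidean algorithm on (233, 35):
233 = 6 × 35 + 23  ⟹  23 = (1)·233 + (-6)·35
35 = 1 × 23 + 12  ⟹  12 = (-1)·233 + (7)·35
23 = 1 × 12 + 11  ⟹  11 = (2)·233 + (-13)·35
12 = 1 × 11 + 1  ⟹  1 = (-3)·233 + (20)·35
So (20)·35 ≡ 1 (mod 233), i.e. 35^(-1) ≡ 20 (mod 233).
Check: 35 × 20 = 700 ≡ 1 (mod 233)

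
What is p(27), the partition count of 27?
3010

p(n) counts ways to write n as a sum of positive integers (order ignored).
Euler's pentagonal recurrence: p(k) = p(k-1) + p(k-2) - p(k-5) - p(k-7) + p(k-12) + p(k-15) - ... (offsets j(3j∓1)/2, signs ++--, p(0)=1, p(<0)=0).
DP table for k = 0..26: p(0)=1, p(1)=1, p(2)=2, p(3)=3, p(4)=5, p(5)=7, p(6)=11, p(7)=15, p(8)=22, p(9)=30, p(10)=42, p(11)=56, p(12)=77, p(13)=101, p(14)=135, p(15)=176, p(16)=231, p(17)=297, p(18)=385, p(19)=490, p(20)=627, p(21)=792, p(22)=1002, p(23)=1255, p(24)=1575, p(25)=1958, p(26)=2436.
Final step: p(27) = p(26) + p(25) - p(22) - p(20) + p(15) + p(12) - p(5) - p(1)
= 2436 + 1958 - 1002 - 627 + 176 + 77 - 7 - 1
= 3010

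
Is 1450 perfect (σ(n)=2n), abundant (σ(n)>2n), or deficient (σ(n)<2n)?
deficient

Proper divisors of 1450: sum = 1 + 2 + 5 + 10 + 25 + 29 + 50 + 58 + 145 + 290 + 725 = 1340
Since 1340 < 1450, 1450 is deficient.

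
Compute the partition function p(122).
2291320912

p(n) counts ways to write n as a sum of positive integers (order ignored).
Euler's pentagonal recurrence: p(k) = p(k-1) + p(k-2) - p(k-5) - p(k-7) + p(k-12) + p(k-15) - ... (offsets j(3j∓1)/2, signs ++--, p(0)=1, p(<0)=0).
DP table for k = 0..121: p(0)=1, p(1)=1, p(2)=2, p(3)=3, p(4)=5, p(5)=7, p(6)=11, p(7)=15, p(8)=22, p(9)=30, p(10)=42, p(11)=56, p(12)=77, p(13)=101, p(14)=135, p(15)=176, p(16)=231, p(17)=297, p(18)=385, p(19)=490, p(20)=627, p(21)=792, p(22)=1002, p(23)=1255, p(24)=1575, p(25)=1958, p(26)=2436, p(27)=3010, p(28)=3718, p(29)=4565, p(30)=5604, p(31)=6842, p(32)=8349, p(33)=10143, p(34)=12310, p(35)=14883, p(36)=17977, p(37)=21637, p(38)=26015, p(39)=31185, p(40)=37338, p(41)=44583, p(42)=53174, p(43)=63261, p(44)=75175, p(45)=89134, p(46)=105558, p(47)=124754, p(48)=147273, p(49)=173525, p(50)=204226, p(51)=239943, p(52)=281589, p(53)=329931, p(54)=386155, p(55)=451276, p(56)=526823, p(57)=614154, p(58)=715220, p(59)=831820, p(60)=966467, p(61)=1121505, p(62)=1300156, p(63)=1505499, p(64)=1741630, p(65)=2012558, p(66)=2323520, p(67)=2679689, p(68)=3087735, p(69)=3554345, p(70)=4087968, p(71)=4697205, p(72)=5392783, p(73)=6185689, p(74)=7089500, p(75)=8118264, p(76)=9289091, p(77)=10619863, p(78)=12132164, p(79)=13848650, p(80)=15796476, p(81)=18004327, p(82)=20506255, p(83)=23338469, p(84)=26543660, p(85)=30167357, p(86)=34262962, p(87)=38887673, p(88)=44108109, p(89)=49995925, p(90)=56634173, p(91)=64112359, p(92)=72533807, p(93)=82010177, p(94)=92669720, p(95)=104651419, p(96)=118114304, p(97)=133230930, p(98)=150198136, p(99)=169229875, p(100)=190569292, p(101)=214481126, p(102)=241265379, p(103)=271248950, p(104)=304801365, p(105)=342325709, p(106)=384276336, p(107)=431149389, p(108)=483502844, p(109)=541946240, p(110)=607163746, p(111)=679903203, p(112)=761002156, p(113)=851376628, p(114)=952050665, p(115)=1064144451, p(116)=1188908248, p(117)=1327710076, p(118)=1482074143, p(119)=1653668665, p(120)=1844349560, p(121)=2056148051.
Final step: p(122) = p(121) + p(120) - p(117) - p(115) + p(110) + p(107) - p(100) - p(96) + p(87) + p(82) - p(71) - p(65) + p(52) + p(45) - p(30) - p(22) + p(5)
= 2056148051 + 1844349560 - 1327710076 - 1064144451 + 607163746 + 431149389 - 190569292 - 118114304 + 38887673 + 20506255 - 4697205 - 2012558 + 281589 + 89134 - 5604 - 1002 + 7
= 2291320912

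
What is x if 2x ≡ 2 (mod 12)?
x ≡ 1 (mod 6)

gcd(2, 12) = 2, which divides 2, so solutions exist.
Divide through by 2: x ≡ 1 (mod 6).
The coefficient of x is now 1, so x ≡ 1 (mod 6).
Check: 2 × 1 = 2 ≡ 2 (mod 12).
x ≡ 1 (mod 6), giving 2 solutions mod 12.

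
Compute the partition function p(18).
385

p(n) counts ways to write n as a sum of positive integers (order ignored).
Euler's pentagonal recurrence: p(k) = p(k-1) + p(k-2) - p(k-5) - p(k-7) + p(k-12) + p(k-15) - ... (offsets j(3j∓1)/2, signs ++--, p(0)=1, p(<0)=0).
DP table for k = 0..17: p(0)=1, p(1)=1, p(2)=2, p(3)=3, p(4)=5, p(5)=7, p(6)=11, p(7)=15, p(8)=22, p(9)=30, p(10)=42, p(11)=56, p(12)=77, p(13)=101, p(14)=135, p(15)=176, p(16)=231, p(17)=297.
Final step: p(18) = p(17) + p(16) - p(13) - p(11) + p(6) + p(3)
= 297 + 231 - 101 - 56 + 11 + 3
= 385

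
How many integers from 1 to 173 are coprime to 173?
172

173 = 173
φ(n) = n × ∏(1 - 1/p) for each prime p dividing n
φ(173) = 173 × (1 - 1/173) = 172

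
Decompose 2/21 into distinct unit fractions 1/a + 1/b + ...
1/11 + 1/231

Greedy algorithm:
2/21: ceiling(21/2) = 11, use 1/11
1/231: ceiling(231/1) = 231, use 1/231
Result: 2/21 = 1/11 + 1/231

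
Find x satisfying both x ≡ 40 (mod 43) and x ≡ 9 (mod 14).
513

Using Chinese Remainder Theorem:
M = 43 × 14 = 602
M1 = 14, M2 = 43
y1 = 14^(-1) mod 43 = 40
y2 = 43^(-1) mod 14 = 1
x = (40×14×40 + 9×43×1) mod 602 = 513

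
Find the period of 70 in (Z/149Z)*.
148

149 is prime, so ord(70) divides φ(149) = 148.
Divisors of 148: 1, 2, 4, 37, 74, 148.
Repeated squaring: 70^1 ≡ 70, 70^2 ≡ 132, 70^4 ≡ 140, 70^8 ≡ 81, 70^16 ≡ 5, 70^32 ≡ 25, 70^64 ≡ 29, 70^128 ≡ 96 (mod 149).
Test 70^d mod 149 for each divisor d in increasing order:
70^1 ≡ 70
70^2 ≡ 132
70^4 ≡ 140
70^37 = 70^32·70^4·70^1 ≡ 44
70^74 = 70^64·70^8·70^2 ≡ 148
70^148 = 70^128·70^16·70^4 ≡ 1  ← first divisor giving 1
The order is 148.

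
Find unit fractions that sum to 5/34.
1/7 + 1/238

Greedy algorithm:
5/34: ceiling(34/5) = 7, use 1/7
1/238: ceiling(238/1) = 238, use 1/238
Result: 5/34 = 1/7 + 1/238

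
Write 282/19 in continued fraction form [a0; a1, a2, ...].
[14; 1, 5, 3]

Euclidean algorithm steps:
282 = 14 × 19 + 16
19 = 1 × 16 + 3
16 = 5 × 3 + 1
3 = 3 × 1 + 0
Continued fraction: [14; 1, 5, 3]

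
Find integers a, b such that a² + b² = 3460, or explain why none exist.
18² + 56² (a=18, b=56)

Factorization: 3460 = 2^2 × 5 × 173
By Fermat: n is sum of two squares iff every prime p ≡ 3 (mod 4) appears to even power.
All primes ≡ 3 (mod 4) appear to even power.
Search a = 0, 1, 2, … for 3460 - a² a perfect square: first hit at a = 18: 3460 - 324 = 3136 = 56².
3460 = 18² + 56² = 324 + 3136 ✓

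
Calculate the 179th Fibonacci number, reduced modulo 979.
892

Matrix identity: Q^n = [[F_(n+1), F_n], [F_n, F_(n-1)]] with Q = [[1,1],[1,0]].
n = 179 = 10110011₂. Square-and-multiply, entries mod 979:
Q^1 = [[1,1],[1,0]]
Q^2 = (Q^1)² = [[2,1],[1,1]]
Q^5 = (Q^2)²·Q = [[8,5],[5,3]]
Q^11 = (Q^5)²·Q = [[144,89],[89,55]]
Q^22 = (Q^11)² = [[266,89],[89,177]]
Q^44 = (Q^22)² = [[357,267],[267,90]]
Q^89 = (Q^44)²·Q = [[891,1],[1,890]]
Q^179 = (Q^89)²·Q = [[715,892],[892,802]]
F_179 mod 979 = Q^179[0][1] = 892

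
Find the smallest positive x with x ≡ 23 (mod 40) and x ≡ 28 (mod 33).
1183

Using Chinese Remainder Theorem:
M = 40 × 33 = 1320
M1 = 33, M2 = 40
y1 = 33^(-1) mod 40 = 17
y2 = 40^(-1) mod 33 = 19
x = (23×33×17 + 28×40×19) mod 1320 = 1183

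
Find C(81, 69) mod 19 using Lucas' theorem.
0

Using Lucas' theorem:
Write n=81 and k=69 in base 19:
n in base 19: [4, 5]
k in base 19: [3, 12]
C(81,69) mod 19 = ∏ C(n_i, k_i) mod 19
Digit binomials (mod 19): C(4,3) = 4; C(5,12) = 0 (k_i > n_i)
Product: 4 × 0 = 0 ≡ 0 (mod 19)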